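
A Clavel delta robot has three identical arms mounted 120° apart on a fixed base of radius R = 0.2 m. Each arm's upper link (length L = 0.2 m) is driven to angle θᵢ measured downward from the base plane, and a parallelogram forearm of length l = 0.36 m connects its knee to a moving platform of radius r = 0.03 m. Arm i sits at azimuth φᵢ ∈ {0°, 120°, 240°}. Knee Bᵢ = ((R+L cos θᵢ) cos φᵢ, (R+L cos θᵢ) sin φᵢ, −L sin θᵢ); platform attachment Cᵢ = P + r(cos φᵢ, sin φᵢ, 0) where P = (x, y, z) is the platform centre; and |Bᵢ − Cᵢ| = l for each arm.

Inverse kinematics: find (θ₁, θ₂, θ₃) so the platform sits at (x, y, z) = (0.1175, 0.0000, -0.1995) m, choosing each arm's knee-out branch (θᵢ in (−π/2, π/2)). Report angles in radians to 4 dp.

θ₁ = -0.3493, θ₂ = 0.9599, θ₃ = 0.9599

φ1=0.0° → target in arm frame (0.1175, 0.0000)
  A cos θ + B sin θ = C:  0.0525·cos θ + -0.1995·sin θ = 0.1176
  √(A²+B²)=0.2063;  θ1 = -1.3135+0.9642 ≈ -0.3493
φ2=120.0° → target in arm frame (-0.0587, -0.1018)
  A cos θ + B sin θ = C:  0.2287·cos θ + -0.1995·sin θ = -0.0322
  θ2 = atan2(B,A) + arccos(C/0.3035) = 0.9599
arm 3 (φ=240.0°): x'=-0.0588, y'=0.1018
  A=0.2288, B=-0.1995, C=(l²−L²−A²−y'²−z²)/(2L)=-0.0322
  θ3 = atan2(B,A) + arccos(C/0.3035) = 0.9599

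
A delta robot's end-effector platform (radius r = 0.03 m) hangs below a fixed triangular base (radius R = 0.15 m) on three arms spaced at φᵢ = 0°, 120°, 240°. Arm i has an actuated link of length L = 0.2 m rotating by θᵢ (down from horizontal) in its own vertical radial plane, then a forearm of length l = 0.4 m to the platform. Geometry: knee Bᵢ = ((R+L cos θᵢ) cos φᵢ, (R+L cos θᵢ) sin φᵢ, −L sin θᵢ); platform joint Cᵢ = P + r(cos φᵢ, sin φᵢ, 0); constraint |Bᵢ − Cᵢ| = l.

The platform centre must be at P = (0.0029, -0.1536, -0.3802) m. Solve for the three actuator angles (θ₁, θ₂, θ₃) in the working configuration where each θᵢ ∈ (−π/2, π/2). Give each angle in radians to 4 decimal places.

rotate P by −φ1: (0.0029, -0.1536, -0.3802)
  A=0.1171, B=-0.3802, C=(l²−L²−A²−y'²−z²)/(2L)=-0.1546
  γ=atan2(-0.3802,0.1171)=-1.2720;  ψ=arccos(-0.3887)=1.9700;  θ1=γ+ψ≈0.6980
rotate P by −φ2: (-0.1345, 0.0743, -0.3802)
  A=0.2545, B=-0.3802, C=(l²−L²−A²−y'²−z²)/(2L)=-0.2371
  γ=atan2(-0.3802,0.2545)=-0.9810;  ψ=arccos(-0.5182)=2.1155;  θ2=γ+ψ≈1.1345
arm 3 (φ=240.0°): x'=0.1316, y'=0.0793
  A=-0.0116, B=-0.3802, C=(l²−L²−A²−y'²−z²)/(2L)=-0.0774
  √(A²+B²)=0.3804;  θ3 = -1.6012+1.7758 ≈ 0.1746

θ₁ = 0.6980, θ₂ = 1.1345, θ₃ = 0.1746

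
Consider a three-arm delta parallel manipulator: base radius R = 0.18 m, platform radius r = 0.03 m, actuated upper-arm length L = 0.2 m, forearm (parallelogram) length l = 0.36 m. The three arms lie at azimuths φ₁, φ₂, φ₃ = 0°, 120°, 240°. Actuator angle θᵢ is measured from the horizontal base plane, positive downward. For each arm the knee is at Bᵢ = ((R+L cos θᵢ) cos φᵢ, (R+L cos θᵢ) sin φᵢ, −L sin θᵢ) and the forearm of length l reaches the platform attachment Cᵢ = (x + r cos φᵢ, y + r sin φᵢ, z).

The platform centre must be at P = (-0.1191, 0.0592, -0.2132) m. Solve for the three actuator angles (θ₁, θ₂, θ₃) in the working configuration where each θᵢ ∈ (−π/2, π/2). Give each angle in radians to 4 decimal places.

arm 1 (φ=0.0°): x'=-0.1191, y'=0.0592
  e−x'=0.2691;  (l²−L²−(e−x')²−y'²−z²)/2L = -0.0794
  √(A²+B²)=0.3433;  θ1 = -0.6700+1.8043 ≈ 1.1343
φ2=120.0° → target in arm frame (0.1108, 0.0735)
  A=0.0392, B=-0.2132, C=(l²−L²−A²−y'²−z²)/(2L)=0.0930
  θ2 = atan2(B,A) + arccos(C/0.2168) = -0.2617
φ3=240.0° → target in arm frame (0.0083, -0.1327)
  A cos θ + B sin θ = C:  0.1417·cos θ + -0.2132·sin θ = 0.0161
  γ=atan2(-0.2132,0.1417)=-0.9841;  ψ=arccos(0.0629)=1.5079;  θ3=γ+ψ≈0.5237

θ₁ = 1.1343, θ₂ = -0.2617, θ₃ = 0.5237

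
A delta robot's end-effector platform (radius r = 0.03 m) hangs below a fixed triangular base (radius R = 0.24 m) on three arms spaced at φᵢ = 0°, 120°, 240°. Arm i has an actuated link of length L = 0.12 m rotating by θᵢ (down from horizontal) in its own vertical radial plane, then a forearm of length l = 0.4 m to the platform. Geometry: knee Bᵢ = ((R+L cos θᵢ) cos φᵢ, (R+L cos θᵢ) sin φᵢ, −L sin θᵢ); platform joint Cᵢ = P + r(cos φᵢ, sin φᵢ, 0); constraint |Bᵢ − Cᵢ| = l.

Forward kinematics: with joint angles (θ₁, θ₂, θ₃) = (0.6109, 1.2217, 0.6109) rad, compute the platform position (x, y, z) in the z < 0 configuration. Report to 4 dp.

(0.0340, -0.0589, -0.3540)

φ1=0.0°: virtual centre (0.3083, 0.0000, -0.0688), radius l
φ2=120.0°: virtual centre (-0.1255, 0.2174, -0.1128), radius l
O3 = (0.3083·cos240.0°, 0.3083·sin240.0°, -0.0688) = (-0.1541, -0.2670, -0.0688)
eliminate P² terms by subtracting sphere 1 from 2 and 3
plane₁₂: -0.8676x+0.4348y+-0.0879z = -0.0240
det = 0.8655;  x = 0.0148+-0.0542z,  y = -0.0257+0.0939z
quadratic in z: (1.0118)z²+(0.1647)z+(-0.0685)=0, √Δ=0.5516 → z ∈ {-0.3540, 0.1912}; z = -0.3540 (taking z<0)
x = 0.0340, y = -0.0589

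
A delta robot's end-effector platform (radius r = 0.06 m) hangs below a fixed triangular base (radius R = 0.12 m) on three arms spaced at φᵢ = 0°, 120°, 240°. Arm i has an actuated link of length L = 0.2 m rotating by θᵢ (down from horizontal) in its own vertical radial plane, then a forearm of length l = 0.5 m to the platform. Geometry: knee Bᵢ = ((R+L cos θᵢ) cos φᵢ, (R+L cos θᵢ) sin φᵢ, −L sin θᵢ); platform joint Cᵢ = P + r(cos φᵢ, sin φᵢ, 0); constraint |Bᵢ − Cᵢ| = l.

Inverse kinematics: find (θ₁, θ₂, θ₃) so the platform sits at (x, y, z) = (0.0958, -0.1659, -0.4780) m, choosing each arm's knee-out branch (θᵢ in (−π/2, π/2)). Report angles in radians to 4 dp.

rotate P by −φ1: (0.0958, -0.1659, -0.4780)
  e−x'=-0.0358;  (l²−L²−(e−x')²−y'²−z²)/2L = -0.1182
  γ=atan2(-0.4780,-0.0358)=-1.6456;  ψ=arccos(-0.2466)=1.8200;  θ1=γ+ψ≈0.1744
arm 2 (φ=120.0°): x'=-0.1916, y'=0.0000
  e−x'=0.2516;  (l²−L²−(e−x')²−y'²−z²)/2L = -0.2044
  √(A²+B²)=0.5402;  θ2 = -1.0863+1.9589 ≈ 0.8726
arm 3 (φ=240.0°): x'=0.0958, y'=0.1659
  A cos θ + B sin θ = C:  -0.0358·cos θ + -0.4780·sin θ = -0.1182
  √(A²+B²)=0.4793;  θ3 = -1.6455+1.8200 ≈ 0.1745

θ₁ = 0.1744, θ₂ = 0.8726, θ₃ = 0.1745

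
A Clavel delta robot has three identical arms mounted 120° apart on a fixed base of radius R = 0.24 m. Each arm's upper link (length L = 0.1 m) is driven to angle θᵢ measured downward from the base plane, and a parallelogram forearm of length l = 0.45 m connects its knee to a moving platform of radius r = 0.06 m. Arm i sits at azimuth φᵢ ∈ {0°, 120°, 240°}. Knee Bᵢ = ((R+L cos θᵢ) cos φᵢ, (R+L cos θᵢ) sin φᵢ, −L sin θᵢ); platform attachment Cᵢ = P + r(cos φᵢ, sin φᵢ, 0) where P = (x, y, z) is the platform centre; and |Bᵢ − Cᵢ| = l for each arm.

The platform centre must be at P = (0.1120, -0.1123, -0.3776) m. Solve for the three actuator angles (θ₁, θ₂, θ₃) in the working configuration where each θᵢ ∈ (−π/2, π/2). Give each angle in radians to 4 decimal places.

θ₁ = -0.2618, θ₂ = 1.3964, θ₃ = 0.2623

arm 1 (φ=0.0°): x'=0.1120, y'=-0.1123
  A cos θ + B sin θ = C:  0.0680·cos θ + -0.3776·sin θ = 0.1634
  √(A²+B²)=0.3837;  θ1 = -1.3926+1.1308 ≈ -0.2618
rotate P by −φ2: (-0.1533, -0.0408, -0.3776)
  e−x'=0.3333;  (l²−L²−(e−x')²−y'²−z²)/2L = -0.3140
  γ=atan2(-0.3776,0.3333)=-0.8477;  ψ=arccos(-0.6236)=2.2441;  θ2=γ+ψ≈1.3964
rotate P by −φ3: (0.0413, 0.1531, -0.3776)
  A=0.1387, B=-0.3776, C=(l²−L²−A²−y'²−z²)/(2L)=0.0361
  θ3 = atan2(B,A) + arccos(C/0.4023) = 0.2623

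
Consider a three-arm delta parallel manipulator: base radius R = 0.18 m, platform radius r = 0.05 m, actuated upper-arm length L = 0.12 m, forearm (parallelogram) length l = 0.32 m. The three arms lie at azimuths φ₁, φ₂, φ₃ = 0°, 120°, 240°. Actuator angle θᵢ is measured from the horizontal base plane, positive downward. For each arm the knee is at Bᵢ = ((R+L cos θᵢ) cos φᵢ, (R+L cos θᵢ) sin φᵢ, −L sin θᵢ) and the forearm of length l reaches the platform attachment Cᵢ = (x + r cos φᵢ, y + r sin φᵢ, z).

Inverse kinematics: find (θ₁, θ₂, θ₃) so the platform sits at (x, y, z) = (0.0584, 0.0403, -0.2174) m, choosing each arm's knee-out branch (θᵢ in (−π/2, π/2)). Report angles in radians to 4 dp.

θ₁ = -0.3489, θ₂ = 0.1751, θ₃ = 0.6983

rotate P by −φ1: (0.0584, 0.0403, -0.2174)
  A cos θ + B sin θ = C:  0.0716·cos θ + -0.2174·sin θ = 0.1416
  γ=atan2(-0.2174,0.0716)=-1.2526;  ψ=arccos(0.6187)=0.9037;  θ1=γ+ψ≈-0.3489
rotate P by −φ2: (0.0057, -0.0707, -0.2174)
  e−x'=0.1243;  (l²−L²−(e−x')²−y'²−z²)/2L = 0.0845
  θ2 = atan2(B,A) + arccos(C/0.2504) = 0.1751
arm 3 (φ=240.0°): x'=-0.0641, y'=0.0304
  A cos θ + B sin θ = C:  0.1941·cos θ + -0.2174·sin θ = 0.0089
  γ=atan2(-0.2174,0.1941)=-0.8420;  ψ=arccos(0.0305)=1.5402;  θ3=γ+ψ≈0.6983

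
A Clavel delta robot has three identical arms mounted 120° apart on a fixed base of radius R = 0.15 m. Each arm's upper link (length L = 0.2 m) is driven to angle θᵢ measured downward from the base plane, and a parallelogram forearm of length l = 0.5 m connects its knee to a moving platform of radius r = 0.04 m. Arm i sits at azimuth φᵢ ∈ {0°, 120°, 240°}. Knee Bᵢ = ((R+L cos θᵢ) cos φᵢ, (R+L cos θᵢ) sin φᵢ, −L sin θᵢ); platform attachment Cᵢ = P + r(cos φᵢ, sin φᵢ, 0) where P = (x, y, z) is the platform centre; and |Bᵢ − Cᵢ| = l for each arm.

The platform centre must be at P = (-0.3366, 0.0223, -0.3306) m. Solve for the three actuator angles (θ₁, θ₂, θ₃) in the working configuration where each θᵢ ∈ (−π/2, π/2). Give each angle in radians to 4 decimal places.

θ₁ = 1.3964, θ₂ = -0.3493, θ₃ = -0.1744

arm 1 (φ=0.0°): x'=-0.3366, y'=0.0223
  A cos θ + B sin θ = C:  0.4466·cos θ + -0.3306·sin θ = -0.2481
  √(A²+B²)=0.5557;  θ1 = -0.6372+2.0337 ≈ 1.3964
rotate P by −φ2: (0.1876, 0.2804, -0.3306)
  A=-0.0776, B=-0.3306, C=(l²−L²−A²−y'²−z²)/(2L)=0.0402
  θ2 = atan2(B,A) + arccos(C/0.3396) = -0.3493
φ3=240.0° → target in arm frame (0.1490, -0.3027)
  A cos θ + B sin θ = C:  -0.0390·cos θ + -0.3306·sin θ = 0.0190
  θ3 = atan2(B,A) + arccos(C/0.3329) = -0.1744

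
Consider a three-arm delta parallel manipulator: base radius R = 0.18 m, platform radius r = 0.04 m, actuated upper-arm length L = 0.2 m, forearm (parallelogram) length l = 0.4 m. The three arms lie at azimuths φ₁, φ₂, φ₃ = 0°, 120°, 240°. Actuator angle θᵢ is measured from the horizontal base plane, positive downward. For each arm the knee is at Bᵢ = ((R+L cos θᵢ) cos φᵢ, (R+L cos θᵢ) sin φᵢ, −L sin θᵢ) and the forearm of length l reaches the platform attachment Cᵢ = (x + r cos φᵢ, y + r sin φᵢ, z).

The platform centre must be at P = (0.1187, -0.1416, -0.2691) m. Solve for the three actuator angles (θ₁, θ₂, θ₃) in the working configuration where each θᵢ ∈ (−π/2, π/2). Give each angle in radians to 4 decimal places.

arm 1 (φ=0.0°): x'=0.1187, y'=-0.1416
  e−x'=0.0213;  (l²−L²−(e−x')²−y'²−z²)/2L = 0.0677
  γ=atan2(-0.2691,0.0213)=-1.4918;  ψ=arccos(0.2508)=1.3173;  θ1=γ+ψ≈-0.1745
rotate P by −φ2: (-0.1820, -0.0320, -0.2691)
  A=0.3220, B=-0.2691, C=(l²−L²−A²−y'²−z²)/(2L)=-0.1428
  γ=atan2(-0.2691,0.3220)=-0.6962;  ψ=arccos(-0.3402)=1.9180;  θ2=γ+ψ≈1.2218
φ3=240.0° → target in arm frame (0.0633, 0.1736)
  e−x'=0.0767;  (l²−L²−(e−x')²−y'²−z²)/2L = 0.0289
  θ3 = atan2(B,A) + arccos(C/0.2798) = 0.1742

θ₁ = -0.1745, θ₂ = 1.2218, θ₃ = 0.1742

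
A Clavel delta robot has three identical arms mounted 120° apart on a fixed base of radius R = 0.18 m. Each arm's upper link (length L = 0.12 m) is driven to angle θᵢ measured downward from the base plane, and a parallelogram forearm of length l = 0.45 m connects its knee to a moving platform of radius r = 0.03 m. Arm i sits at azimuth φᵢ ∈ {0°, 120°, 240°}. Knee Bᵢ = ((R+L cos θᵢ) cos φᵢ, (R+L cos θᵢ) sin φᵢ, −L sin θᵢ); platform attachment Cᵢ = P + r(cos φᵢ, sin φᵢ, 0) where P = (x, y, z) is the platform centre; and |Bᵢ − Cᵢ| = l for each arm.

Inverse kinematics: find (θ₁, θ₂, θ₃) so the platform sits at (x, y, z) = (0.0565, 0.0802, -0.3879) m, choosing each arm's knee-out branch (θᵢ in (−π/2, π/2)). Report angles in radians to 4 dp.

θ₁ = -0.0002, θ₂ = 0.0875, θ₃ = 0.7855

arm 1 (φ=0.0°): x'=0.0565, y'=0.0802
  A cos θ + B sin θ = C:  0.0935·cos θ + -0.3879·sin θ = 0.0936
  √(A²+B²)=0.3990;  θ1 = -1.3343+1.3341 ≈ -0.0002
rotate P by −φ2: (0.0412, -0.0890, -0.3879)
  e−x'=0.1088;  (l²−L²−(e−x')²−y'²−z²)/2L = 0.0745
  √(A²+B²)=0.4029;  θ2 = -1.2974+1.3849 ≈ 0.0875
rotate P by −φ3: (-0.0977, 0.0088, -0.3879)
  e−x'=0.2477;  (l²−L²−(e−x')²−y'²−z²)/2L = -0.0992
  √(A²+B²)=0.4602;  θ3 = -1.0025+1.7880 ≈ 0.7855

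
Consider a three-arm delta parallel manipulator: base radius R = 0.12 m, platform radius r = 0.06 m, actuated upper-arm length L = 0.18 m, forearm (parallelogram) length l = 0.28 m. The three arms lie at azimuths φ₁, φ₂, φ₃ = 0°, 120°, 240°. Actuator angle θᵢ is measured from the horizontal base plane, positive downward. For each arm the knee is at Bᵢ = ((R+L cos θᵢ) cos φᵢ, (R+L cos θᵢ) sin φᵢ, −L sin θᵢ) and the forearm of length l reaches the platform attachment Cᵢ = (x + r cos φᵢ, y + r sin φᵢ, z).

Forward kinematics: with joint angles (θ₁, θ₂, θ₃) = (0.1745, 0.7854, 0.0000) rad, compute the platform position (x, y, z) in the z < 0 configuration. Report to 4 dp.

(0.0282, -0.0793, -0.1998)

S1 = (0.2373·cos0.0°, 0.2373·sin0.0°, -0.0313) = (0.2373, 0.0000, -0.0313)
S2 = (0.1873·cos120.0°, 0.1873·sin120.0°, -0.1273) = (-0.0936, 0.1622, -0.1273)
S3 = (0.2400·cos240.0°, 0.2400·sin240.0°, 0.0000) = (-0.1200, -0.2078, 0.0000)
subtract pairs → two planes through P
[-0.6618 0.3244 -0.1921]·P = -0.0060;  [-0.7145 -0.4157 0.0625]·P = 0.0003
Cramer: x(z) = 0.0047-0.1175z;  y(z) = -0.0089+0.3523z
sphere 1 gives Az²+Bz+C=0 with A=1.1379, B=0.1109, C=-0.0233;  B²−4AC=0.1182;  roots -0.1998, 0.1023;  negative root z = -0.1998
x = 0.0282, y = -0.0793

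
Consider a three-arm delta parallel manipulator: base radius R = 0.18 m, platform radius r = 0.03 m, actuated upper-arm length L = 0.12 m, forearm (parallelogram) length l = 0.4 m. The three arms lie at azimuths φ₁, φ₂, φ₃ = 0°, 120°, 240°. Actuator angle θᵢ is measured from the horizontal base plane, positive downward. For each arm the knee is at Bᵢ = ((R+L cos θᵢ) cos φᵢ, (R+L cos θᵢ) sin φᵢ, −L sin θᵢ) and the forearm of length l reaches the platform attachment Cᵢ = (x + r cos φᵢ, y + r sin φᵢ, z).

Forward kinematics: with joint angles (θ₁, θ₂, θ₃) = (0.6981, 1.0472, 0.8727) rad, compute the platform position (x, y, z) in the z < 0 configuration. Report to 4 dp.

(0.0352, -0.0209, -0.4189)

arm 1 at φ=0.0°: (R−r)+L cos θ1 = 0.2419;  centre 1 = (0.2419, 0.0000, -0.0771)
φ2=120.0°: virtual centre (-0.1050, 0.1819, -0.1039), radius l
arm 3 at φ=240.0°: (R−r)+L cos θ3 = 0.2271;  centre 3 = (-0.1136, -0.1967, -0.0919)
eliminate P² terms by subtracting sphere 1 from 2 and 3
[-0.6939 0.3637 -0.0536]·P = -0.0096;  [-0.7110 -0.3934 -0.0296]·P = -0.0044
Cramer: x(z) = 0.0101-0.0599z;  y(z) = -0.0070+0.0330z
sphere 1 gives Az²+Bz+C=0 with A=1.0047, B=0.1816, C=-0.1003;  B²−4AC=0.4359;  roots -0.4189, 0.2382;  negative root z = -0.4189
x = 0.0352, y = -0.0209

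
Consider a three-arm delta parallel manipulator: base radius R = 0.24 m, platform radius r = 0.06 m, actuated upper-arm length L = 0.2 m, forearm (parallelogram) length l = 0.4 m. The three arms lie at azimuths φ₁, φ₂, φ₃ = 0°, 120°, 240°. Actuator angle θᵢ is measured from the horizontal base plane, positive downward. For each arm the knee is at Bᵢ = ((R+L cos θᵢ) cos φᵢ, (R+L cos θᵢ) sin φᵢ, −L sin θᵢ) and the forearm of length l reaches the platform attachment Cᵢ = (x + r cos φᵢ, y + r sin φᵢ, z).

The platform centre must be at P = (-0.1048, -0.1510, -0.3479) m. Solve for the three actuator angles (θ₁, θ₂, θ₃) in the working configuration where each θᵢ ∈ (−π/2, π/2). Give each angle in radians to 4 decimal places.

arm 1 (φ=0.0°): x'=-0.1048, y'=-0.1510
  A cos θ + B sin θ = C:  0.2848·cos θ + -0.3479·sin θ = -0.2624
  √(A²+B²)=0.4496;  θ1 = -0.8848+2.1939 ≈ 1.3091
φ2=120.0° → target in arm frame (-0.0784, 0.1663)
  A=0.2584, B=-0.3479, C=(l²−L²−A²−y'²−z²)/(2L)=-0.2386
  γ=atan2(-0.3479,0.2584)=-0.9320;  ψ=arccos(-0.5505)=2.1538;  θ2=γ+ψ≈1.2218
arm 3 (φ=240.0°): x'=0.1832, y'=-0.0153
  e−x'=-0.0032;  (l²−L²−(e−x')²−y'²−z²)/2L = -0.0032
  √(A²+B²)=0.3479;  θ3 = -1.5799+1.5800 ≈ 0.0001

θ₁ = 1.3091, θ₂ = 1.2218, θ₃ = 0.0001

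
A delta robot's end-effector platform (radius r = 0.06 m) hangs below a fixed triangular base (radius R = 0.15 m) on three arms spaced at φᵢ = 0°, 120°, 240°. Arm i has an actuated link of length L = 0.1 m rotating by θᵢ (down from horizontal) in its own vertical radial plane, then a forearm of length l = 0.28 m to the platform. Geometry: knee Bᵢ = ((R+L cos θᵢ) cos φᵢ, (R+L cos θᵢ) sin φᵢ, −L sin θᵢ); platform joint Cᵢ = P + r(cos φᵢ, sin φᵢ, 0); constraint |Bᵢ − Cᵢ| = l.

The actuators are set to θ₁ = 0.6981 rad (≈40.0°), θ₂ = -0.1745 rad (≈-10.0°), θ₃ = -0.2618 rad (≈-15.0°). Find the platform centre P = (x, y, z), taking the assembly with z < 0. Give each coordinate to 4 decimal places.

(-0.0751, -0.0051, -0.2056)

φ1=0.0°: virtual centre (0.1666, 0.0000, -0.0643), radius l
arm 2 at φ=120.0°: e+L cos θ2 = 0.1885;  S2 = (-0.0942, 0.1632, 0.0174)
φ3=240.0°: virtual centre (-0.0933, -0.1616, 0.0259), radius l
|S₂|²−|S₁|² = 0.0039;  |S₃|²−|S₁|² = 0.0036
[-0.5217 0.3265 0.1633]·P = 0.0039;  [-0.5198 -0.3232 0.1803]·P = 0.0036
Cramer: x(z) = -0.0072+0.3300z;  y(z) = 0.0005+0.0272z
sphere 1 gives Az²+Bz+C=0 with A=1.1096, B=0.0139, C=-0.0440;  B²−4AC=0.1957;  roots -0.2056, 0.1931;  negative root z = -0.2056
x = -0.0751, y = -0.0051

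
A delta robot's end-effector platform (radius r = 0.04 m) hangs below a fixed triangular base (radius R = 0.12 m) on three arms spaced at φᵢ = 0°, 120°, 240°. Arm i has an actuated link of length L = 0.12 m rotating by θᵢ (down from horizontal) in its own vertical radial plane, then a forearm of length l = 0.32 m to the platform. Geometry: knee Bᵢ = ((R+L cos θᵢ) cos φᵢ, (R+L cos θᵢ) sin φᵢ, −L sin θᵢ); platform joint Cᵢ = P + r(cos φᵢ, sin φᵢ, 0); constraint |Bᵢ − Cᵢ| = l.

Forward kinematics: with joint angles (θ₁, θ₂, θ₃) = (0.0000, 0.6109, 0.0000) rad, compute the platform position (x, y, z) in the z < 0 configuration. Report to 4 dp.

(0.0362, -0.0627, -0.2677)

φ1=0.0°: virtual centre (0.2000, 0.0000, 0.0000), radius l
arm 2 at φ=120.0°: ρ2 = 0.1783;  O2 = (-0.0891, 0.1544, -0.0688)
φ3=240.0°: virtual centre (-0.1000, -0.1732, 0.0000), radius l
subtract pairs → two planes through P
linear system: -0.5783x+0.3088y = -0.0035−-0.1377z; -0.6000x+-0.3464y = 0.0000−0.0000z
det = 0.3856;  x = 0.0031+-0.1237z,  y = -0.0054+0.2142z
quadratic in z: (1.0612)z²+(0.0464)z+(-0.0636)=0, √Δ=0.5217 → z ∈ {-0.2677, 0.2240}; z = -0.2677 (taking z<0)
x = 0.0362, y = -0.0627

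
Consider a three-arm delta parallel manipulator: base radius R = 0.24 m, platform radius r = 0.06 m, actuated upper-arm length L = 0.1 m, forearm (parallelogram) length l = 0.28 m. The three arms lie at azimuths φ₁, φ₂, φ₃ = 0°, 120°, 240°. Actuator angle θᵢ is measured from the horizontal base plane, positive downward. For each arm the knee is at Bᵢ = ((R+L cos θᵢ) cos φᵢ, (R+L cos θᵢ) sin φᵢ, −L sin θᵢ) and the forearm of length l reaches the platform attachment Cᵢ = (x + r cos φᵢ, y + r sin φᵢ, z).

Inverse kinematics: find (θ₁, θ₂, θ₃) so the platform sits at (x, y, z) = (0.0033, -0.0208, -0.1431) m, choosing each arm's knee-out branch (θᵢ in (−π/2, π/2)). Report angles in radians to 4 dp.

θ₁ = 0.5243, θ₂ = 0.7854, θ₃ = 0.3489

arm 1 (φ=0.0°): x'=0.0033, y'=-0.0208
  A cos θ + B sin θ = C:  0.1767·cos θ + -0.1431·sin θ = 0.0813
  θ1 = atan2(B,A) + arccos(C/0.2274) = 0.5243
φ2=120.0° → target in arm frame (-0.0197, 0.0075)
  A=0.1997, B=-0.1431, C=(l²−L²−A²−y'²−z²)/(2L)=0.0400
  γ=atan2(-0.1431,0.1997)=-0.6219;  ψ=arccos(0.1628)=1.4072;  θ2=γ+ψ≈0.7854
arm 3 (φ=240.0°): x'=0.0164, y'=0.0133
  A cos θ + B sin θ = C:  0.1636·cos θ + -0.1431·sin θ = 0.1048
  √(A²+B²)=0.2174;  θ3 = -0.7185+1.0675 ≈ 0.3489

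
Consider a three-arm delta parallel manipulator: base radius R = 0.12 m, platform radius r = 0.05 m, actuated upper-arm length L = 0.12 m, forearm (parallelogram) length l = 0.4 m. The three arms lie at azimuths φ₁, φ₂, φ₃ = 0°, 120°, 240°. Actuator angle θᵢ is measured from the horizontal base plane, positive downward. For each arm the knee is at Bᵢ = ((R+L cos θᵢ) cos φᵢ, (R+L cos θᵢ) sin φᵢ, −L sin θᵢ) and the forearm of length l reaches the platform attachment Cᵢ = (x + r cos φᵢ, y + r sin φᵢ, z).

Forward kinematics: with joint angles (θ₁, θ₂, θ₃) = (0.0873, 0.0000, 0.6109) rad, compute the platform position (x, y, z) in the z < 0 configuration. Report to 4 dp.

arm 1 at φ=0.0°: e+L cos θ1 = 0.1895;  S1 = (0.1895, 0.0000, -0.0105)
arm 2 at φ=120.0°: e+L cos θ2 = 0.1900;  S2 = (-0.0950, 0.1645, 0.0000)
φ3=240.0°: virtual centre (-0.0841, -0.1457, -0.0688), radius l
subtract pairs → two planes through P
[-0.5691 0.3291 0.0209]·P = 0.0001;  [-0.5474 -0.2915 -0.1167]·P = -0.0030
Cramer: x(z) = 0.0028-0.0934z;  y(z) = 0.0050-0.2251z
sphere 1 gives Az²+Bz+C=0 with A=1.0594, B=0.0536, C=-0.1250;  B²−4AC=0.5325;  roots -0.3697, 0.3191;  negative root z = -0.3697
x = 0.0373, y = 0.0882

(0.0373, 0.0882, -0.3697)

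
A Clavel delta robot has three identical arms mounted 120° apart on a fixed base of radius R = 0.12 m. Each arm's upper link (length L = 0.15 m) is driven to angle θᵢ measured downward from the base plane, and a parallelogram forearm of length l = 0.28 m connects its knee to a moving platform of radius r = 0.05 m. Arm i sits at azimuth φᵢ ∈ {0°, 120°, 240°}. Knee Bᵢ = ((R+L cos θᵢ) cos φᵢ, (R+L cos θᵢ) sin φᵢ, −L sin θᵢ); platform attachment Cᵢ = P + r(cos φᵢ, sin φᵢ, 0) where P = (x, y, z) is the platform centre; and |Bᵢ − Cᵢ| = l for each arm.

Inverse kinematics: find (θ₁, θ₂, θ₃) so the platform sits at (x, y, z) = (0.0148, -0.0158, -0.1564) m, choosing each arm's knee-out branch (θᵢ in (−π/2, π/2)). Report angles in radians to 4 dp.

φ1=0.0° → target in arm frame (0.0148, -0.0158)
  e−x'=0.0552;  (l²−L²−(e−x')²−y'²−z²)/2L = 0.0938
  γ=atan2(-0.1564,0.0552)=-1.2315;  ψ=arccos(0.5656)=0.9696;  θ1=γ+ψ≈-0.2619
rotate P by −φ2: (-0.0211, -0.0049, -0.1564)
  e−x'=0.0911;  (l²−L²−(e−x')²−y'²−z²)/2L = 0.0771
  γ=atan2(-0.1564,0.0911)=-1.0434;  ψ=arccos(0.4258)=1.1310;  θ2=γ+ψ≈0.0875
arm 3 (φ=240.0°): x'=0.0063, y'=0.0207
  e−x'=0.0637;  (l²−L²−(e−x')²−y'²−z²)/2L = 0.0898
  √(A²+B²)=0.1689;  θ3 = -1.1839+1.0099 ≈ -0.1740

θ₁ = -0.2619, θ₂ = 0.0875, θ₃ = -0.1740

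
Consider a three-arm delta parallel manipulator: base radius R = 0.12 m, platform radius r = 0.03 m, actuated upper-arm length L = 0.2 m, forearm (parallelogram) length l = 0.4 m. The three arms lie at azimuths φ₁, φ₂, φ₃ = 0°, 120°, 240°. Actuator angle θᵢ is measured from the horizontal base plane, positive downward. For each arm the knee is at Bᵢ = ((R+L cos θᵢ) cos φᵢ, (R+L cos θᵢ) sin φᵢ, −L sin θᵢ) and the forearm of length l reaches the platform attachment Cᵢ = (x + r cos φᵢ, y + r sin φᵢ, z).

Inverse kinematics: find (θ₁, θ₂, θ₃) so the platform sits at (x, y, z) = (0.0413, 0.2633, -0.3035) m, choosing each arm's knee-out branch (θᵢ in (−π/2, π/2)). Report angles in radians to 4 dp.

θ₁ = 0.5234, θ₂ = -0.2619, θ₃ = 1.3961

arm 1 (φ=0.0°): x'=0.0413, y'=0.2633
  A cos θ + B sin θ = C:  0.0487·cos θ + -0.3035·sin θ = -0.1095
  θ1 = atan2(B,A) + arccos(C/0.3074) = 0.5234
φ2=120.0° → target in arm frame (0.2074, -0.1674)
  e−x'=-0.1174;  (l²−L²−(e−x')²−y'²−z²)/2L = -0.0348
  θ2 = atan2(B,A) + arccos(C/0.3254) = -0.2619
φ3=240.0° → target in arm frame (-0.2487, -0.0959)
  A cos θ + B sin θ = C:  0.3387·cos θ + -0.3035·sin θ = -0.2400
  θ3 = atan2(B,A) + arccos(C/0.4548) = 1.3961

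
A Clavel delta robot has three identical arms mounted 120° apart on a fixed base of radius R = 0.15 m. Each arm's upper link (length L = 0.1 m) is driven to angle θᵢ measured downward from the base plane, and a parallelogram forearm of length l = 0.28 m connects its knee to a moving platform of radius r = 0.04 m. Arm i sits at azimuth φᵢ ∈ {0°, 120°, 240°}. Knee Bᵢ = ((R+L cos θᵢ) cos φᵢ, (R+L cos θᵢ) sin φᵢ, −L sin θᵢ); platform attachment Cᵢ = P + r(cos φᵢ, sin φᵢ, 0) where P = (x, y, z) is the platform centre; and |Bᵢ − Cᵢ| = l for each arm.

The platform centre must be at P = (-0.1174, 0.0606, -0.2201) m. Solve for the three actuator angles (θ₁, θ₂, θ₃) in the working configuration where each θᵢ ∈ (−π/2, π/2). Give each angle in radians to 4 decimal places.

θ₁ = 1.3958, θ₂ = -0.3497, θ₃ = 0.6105

φ1=0.0° → target in arm frame (-0.1174, 0.0606)
  e−x'=0.2274;  (l²−L²−(e−x')²−y'²−z²)/2L = -0.1771
  √(A²+B²)=0.3165;  θ1 = -0.7691+2.1648 ≈ 1.3958
arm 2 (φ=120.0°): x'=0.1112, y'=0.0714
  A cos θ + B sin θ = C:  -0.0012·cos θ + -0.2201·sin θ = 0.0743
  γ=atan2(-0.2201,-0.0012)=-1.5762;  ψ=arccos(0.3376)=1.2264;  θ2=γ+ψ≈-0.3497
arm 3 (φ=240.0°): x'=0.0062, y'=-0.1320
  A=0.1038, B=-0.2201, C=(l²−L²−A²−y'²−z²)/(2L)=-0.0412
  √(A²+B²)=0.2433;  θ3 = -1.1302+1.7407 ≈ 0.6105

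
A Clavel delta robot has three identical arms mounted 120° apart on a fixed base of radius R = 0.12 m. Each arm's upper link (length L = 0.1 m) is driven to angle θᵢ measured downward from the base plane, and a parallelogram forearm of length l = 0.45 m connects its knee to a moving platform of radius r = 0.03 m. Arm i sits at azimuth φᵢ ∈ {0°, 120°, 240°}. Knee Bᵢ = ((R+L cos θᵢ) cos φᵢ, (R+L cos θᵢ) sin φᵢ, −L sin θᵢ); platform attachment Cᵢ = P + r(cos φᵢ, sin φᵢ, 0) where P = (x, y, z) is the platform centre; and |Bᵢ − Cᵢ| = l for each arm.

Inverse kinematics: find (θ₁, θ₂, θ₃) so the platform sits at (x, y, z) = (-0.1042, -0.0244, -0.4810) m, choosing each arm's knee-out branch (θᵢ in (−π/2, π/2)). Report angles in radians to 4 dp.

θ₁ = 1.2225, θ₂ = 0.6987, θ₃ = 0.5240

arm 1 (φ=0.0°): x'=-0.1042, y'=-0.0244
  e−x'=0.1942;  (l²−L²−(e−x')²−y'²−z²)/2L = -0.3858
  γ=atan2(-0.4810,0.1942)=-1.1871;  ψ=arccos(-0.7438)=2.4096;  θ1=γ+ψ≈1.2225
rotate P by −φ2: (0.0310, 0.1024, -0.4810)
  A cos θ + B sin θ = C:  0.0590·cos θ + -0.4810·sin θ = -0.2642
  √(A²+B²)=0.4846;  θ2 = -1.4487+2.1474 ≈ 0.6987
arm 3 (φ=240.0°): x'=0.0732, y'=-0.0780
  e−x'=0.0168;  (l²−L²−(e−x')²−y'²−z²)/2L = -0.2262
  γ=atan2(-0.4810,0.0168)=-1.5359;  ψ=arccos(-0.4699)=2.0600;  θ3=γ+ψ≈0.5240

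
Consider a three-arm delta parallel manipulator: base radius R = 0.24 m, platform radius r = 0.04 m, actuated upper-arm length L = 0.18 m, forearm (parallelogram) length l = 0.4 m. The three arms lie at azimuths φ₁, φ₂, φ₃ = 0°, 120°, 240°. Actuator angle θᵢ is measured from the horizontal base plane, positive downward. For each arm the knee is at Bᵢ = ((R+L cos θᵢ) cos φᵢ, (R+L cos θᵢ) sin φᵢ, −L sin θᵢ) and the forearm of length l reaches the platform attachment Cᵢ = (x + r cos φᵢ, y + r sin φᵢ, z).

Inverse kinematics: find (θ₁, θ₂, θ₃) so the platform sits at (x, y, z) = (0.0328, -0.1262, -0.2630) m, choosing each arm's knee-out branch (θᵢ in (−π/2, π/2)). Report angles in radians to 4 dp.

θ₁ = 0.4362, θ₂ = 1.2216, θ₃ = -0.0003

arm 1 (φ=0.0°): x'=0.0328, y'=-0.1262
  e−x'=0.1672;  (l²−L²−(e−x')²−y'²−z²)/2L = 0.0404
  γ=atan2(-0.2630,0.1672)=-1.0045;  ψ=arccos(0.1297)=1.4408;  θ1=γ+ψ≈0.4362
rotate P by −φ2: (-0.1257, 0.0347, -0.2630)
  A cos θ + B sin θ = C:  0.3257·cos θ + -0.2630·sin θ = -0.1357
  √(A²+B²)=0.4186;  θ2 = -0.6793+1.9009 ≈ 1.2216
rotate P by −φ3: (0.0929, 0.0915, -0.2630)
  A cos θ + B sin θ = C:  0.1071·cos θ + -0.2630·sin θ = 0.1072
  γ=atan2(-0.2630,0.1071)=-1.1841;  ψ=arccos(0.3774)=1.1838;  θ3=γ+ψ≈-0.0003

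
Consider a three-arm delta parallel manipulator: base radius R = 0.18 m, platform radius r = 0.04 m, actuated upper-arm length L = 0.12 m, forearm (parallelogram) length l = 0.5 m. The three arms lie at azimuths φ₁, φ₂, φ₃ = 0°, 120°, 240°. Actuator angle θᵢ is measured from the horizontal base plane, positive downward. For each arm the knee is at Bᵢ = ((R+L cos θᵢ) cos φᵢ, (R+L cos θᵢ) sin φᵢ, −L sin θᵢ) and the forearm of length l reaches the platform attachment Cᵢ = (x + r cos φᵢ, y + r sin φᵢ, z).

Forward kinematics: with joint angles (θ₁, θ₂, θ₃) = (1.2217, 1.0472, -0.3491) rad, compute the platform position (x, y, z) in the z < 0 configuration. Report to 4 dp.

S1 = (0.1810·cos0.0°, 0.1810·sin0.0°, -0.1128) = (0.1810, 0.0000, -0.1128)
φ2=120.0°: virtual centre (-0.1000, 0.1732, -0.1039), radius l
arm 3 at φ=240.0°: e+L cos θ3 = 0.2528;  S3 = (-0.1264, -0.2189, 0.0410)
eliminate P² terms by subtracting sphere 1 from 2 and 3
[-0.5621 0.3464 0.0177]·P = 0.0053;  [-0.6149 -0.4378 0.3076]·P = 0.0201
det = 0.4591;  x = -0.0202+0.2490z,  y = -0.0175+0.3530z
into |P−S₁|² = l²: 1.1866z² + 0.1130z + -0.1965 = 0;  Δ = 0.9453;  z = -0.4573 or 0.3621 → z<0 root = -0.4573
x = -0.1341, y = -0.1789

(-0.1341, -0.1789, -0.4573)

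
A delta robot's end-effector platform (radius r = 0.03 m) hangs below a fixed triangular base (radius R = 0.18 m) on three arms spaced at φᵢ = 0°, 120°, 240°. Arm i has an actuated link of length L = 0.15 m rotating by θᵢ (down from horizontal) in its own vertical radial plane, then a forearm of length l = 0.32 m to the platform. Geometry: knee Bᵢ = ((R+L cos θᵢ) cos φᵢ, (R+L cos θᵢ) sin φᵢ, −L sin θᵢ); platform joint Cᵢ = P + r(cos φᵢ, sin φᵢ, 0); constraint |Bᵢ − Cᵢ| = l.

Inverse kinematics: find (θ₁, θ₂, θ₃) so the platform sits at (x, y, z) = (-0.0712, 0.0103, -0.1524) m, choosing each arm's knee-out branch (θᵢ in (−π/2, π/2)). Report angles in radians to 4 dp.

θ₁ = 0.8726, θ₂ = -0.2606, θ₃ = -0.0001

φ1=0.0° → target in arm frame (-0.0712, 0.0103)
  e−x'=0.2212;  (l²−L²−(e−x')²−y'²−z²)/2L = 0.0255
  θ1 = atan2(B,A) + arccos(C/0.2686) = 0.8726
arm 2 (φ=120.0°): x'=0.0445, y'=0.0565
  A cos θ + B sin θ = C:  0.1055·cos θ + -0.1524·sin θ = 0.1412
  θ2 = atan2(B,A) + arccos(C/0.1853) = -0.2606
rotate P by −φ3: (0.0267, -0.0668, -0.1524)
  e−x'=0.1233;  (l²−L²−(e−x')²−y'²−z²)/2L = 0.1233
  γ=atan2(-0.1524,0.1233)=-0.8905;  ψ=arccos(0.6292)=0.8903;  θ3=γ+ψ≈-0.0001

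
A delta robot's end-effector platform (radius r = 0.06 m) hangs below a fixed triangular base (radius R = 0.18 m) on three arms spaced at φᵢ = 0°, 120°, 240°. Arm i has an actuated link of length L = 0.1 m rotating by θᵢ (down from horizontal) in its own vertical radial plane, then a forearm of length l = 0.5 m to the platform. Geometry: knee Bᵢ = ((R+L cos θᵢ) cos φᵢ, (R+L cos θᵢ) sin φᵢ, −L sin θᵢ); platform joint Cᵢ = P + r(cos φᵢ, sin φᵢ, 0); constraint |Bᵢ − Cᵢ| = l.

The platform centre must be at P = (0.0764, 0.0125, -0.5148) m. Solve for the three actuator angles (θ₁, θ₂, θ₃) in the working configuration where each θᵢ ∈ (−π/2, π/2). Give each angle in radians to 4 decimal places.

θ₁ = 0.3496, θ₂ = 0.7856, θ₃ = 0.8731

arm 1 (φ=0.0°): x'=0.0764, y'=0.0125
  A=0.0436, B=-0.5148, C=(l²−L²−A²−y'²−z²)/(2L)=-0.1354
  θ1 = atan2(B,A) + arccos(C/0.5166) = 0.3496
arm 2 (φ=120.0°): x'=-0.0274, y'=-0.0724
  A cos θ + B sin θ = C:  0.1474·cos θ + -0.5148·sin θ = -0.2599
  √(A²+B²)=0.5355;  θ2 = -1.2920+2.0776 ≈ 0.7856
rotate P by −φ3: (-0.0490, 0.0599, -0.5148)
  A cos θ + B sin θ = C:  0.1690·cos θ + -0.5148·sin θ = -0.2859
  γ=atan2(-0.5148,0.1690)=-1.2536;  ψ=arccos(-0.5276)=2.1266;  θ3=γ+ψ≈0.8731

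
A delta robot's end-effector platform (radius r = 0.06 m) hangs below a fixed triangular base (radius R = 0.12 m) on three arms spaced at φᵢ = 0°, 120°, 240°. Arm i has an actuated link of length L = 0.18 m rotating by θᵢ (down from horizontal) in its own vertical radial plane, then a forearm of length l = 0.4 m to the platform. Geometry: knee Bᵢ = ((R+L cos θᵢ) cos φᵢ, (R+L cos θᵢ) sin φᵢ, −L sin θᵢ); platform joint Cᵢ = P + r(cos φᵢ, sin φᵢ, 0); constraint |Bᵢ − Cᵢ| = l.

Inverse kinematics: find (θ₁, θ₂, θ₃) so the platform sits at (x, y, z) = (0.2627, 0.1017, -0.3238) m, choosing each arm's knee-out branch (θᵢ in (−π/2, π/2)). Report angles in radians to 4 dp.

θ₁ = -0.3493, θ₂ = 0.8726, θ₃ = 1.3088

arm 1 (φ=0.0°): x'=0.2627, y'=0.1017
  A cos θ + B sin θ = C:  -0.2027·cos θ + -0.3238·sin θ = -0.0797
  γ=atan2(-0.3238,-0.2027)=-2.1301;  ψ=arccos(-0.2085)=1.7809;  θ1=γ+ψ≈-0.3493
φ2=120.0° → target in arm frame (-0.0433, -0.2784)
  A cos θ + B sin θ = C:  0.1033·cos θ + -0.3238·sin θ = -0.1816
  γ=atan2(-0.3238,0.1033)=-1.2620;  ψ=arccos(-0.5345)=2.1347;  θ2=γ+ψ≈0.8726
arm 3 (φ=240.0°): x'=-0.2194, y'=0.1767
  A=0.2794, B=-0.3238, C=(l²−L²−A²−y'²−z²)/(2L)=-0.2404
  γ=atan2(-0.3238,0.2794)=-0.8588;  ψ=arccos(-0.5620)=2.1676;  θ3=γ+ψ≈1.3088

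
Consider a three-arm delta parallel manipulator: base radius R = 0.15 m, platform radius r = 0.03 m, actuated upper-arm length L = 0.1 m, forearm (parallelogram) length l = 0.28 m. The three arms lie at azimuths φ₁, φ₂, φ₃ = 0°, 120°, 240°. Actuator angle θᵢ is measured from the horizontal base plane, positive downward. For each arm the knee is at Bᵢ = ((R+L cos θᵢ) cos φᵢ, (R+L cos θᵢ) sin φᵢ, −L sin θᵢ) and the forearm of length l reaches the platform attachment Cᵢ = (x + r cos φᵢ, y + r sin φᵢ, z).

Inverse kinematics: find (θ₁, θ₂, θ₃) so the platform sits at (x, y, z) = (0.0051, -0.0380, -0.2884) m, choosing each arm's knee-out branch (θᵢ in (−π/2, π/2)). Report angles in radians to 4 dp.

φ1=0.0° → target in arm frame (0.0051, -0.0380)
  A cos θ + B sin θ = C:  0.1149·cos θ + -0.2884·sin θ = -0.1471
  √(A²+B²)=0.3104;  θ1 = -1.1917+2.0644 ≈ 0.8728
φ2=120.0° → target in arm frame (-0.0355, 0.0146)
  A=0.1555, B=-0.2884, C=(l²−L²−A²−y'²−z²)/(2L)=-0.1958
  √(A²+B²)=0.3276;  θ2 = -1.0764+2.2112 ≈ 1.1348
arm 3 (φ=240.0°): x'=0.0304, y'=0.0234
  A=0.0896, B=-0.2884, C=(l²−L²−A²−y'²−z²)/(2L)=-0.1168
  √(A²+B²)=0.3020;  θ3 = -1.2694+1.9679 ≈ 0.6984

θ₁ = 0.8728, θ₂ = 1.1348, θ₃ = 0.6984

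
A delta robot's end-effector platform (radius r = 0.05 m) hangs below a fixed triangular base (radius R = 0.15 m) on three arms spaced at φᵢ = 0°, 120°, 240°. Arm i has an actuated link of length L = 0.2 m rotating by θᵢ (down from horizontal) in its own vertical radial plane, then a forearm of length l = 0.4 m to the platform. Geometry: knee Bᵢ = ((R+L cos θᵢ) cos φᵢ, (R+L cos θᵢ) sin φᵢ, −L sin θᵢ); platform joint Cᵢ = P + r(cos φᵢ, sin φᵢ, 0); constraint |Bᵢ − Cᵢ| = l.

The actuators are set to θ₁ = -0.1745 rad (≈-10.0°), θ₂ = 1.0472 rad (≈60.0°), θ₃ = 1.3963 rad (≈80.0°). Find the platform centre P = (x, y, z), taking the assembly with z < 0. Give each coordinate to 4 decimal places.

(0.2442, 0.0790, -0.3538)

arm 1 at φ=0.0°: (R−r)+L cos θ1 = 0.2970;  centre 1 = (0.2970, 0.0000, 0.0347)
φ2=120.0°: virtual centre (-0.1000, 0.1732, -0.1732), radius l
φ3=240.0°: virtual centre (-0.0674, -0.1167, -0.1970), radius l
eliminate P² terms by subtracting sphere 1 from 2 and 3
linear system: -0.7939x+0.3464y = -0.0194−-0.4159z; -0.7286x+-0.2333y = -0.0324−-0.4634z
Cramer: x(z) = 0.0360-0.5885z;  y(z) = 0.0266-0.1482z
quadratic in z: (1.3683)z²+(0.2298)z+(-0.0900)=0, √Δ=0.7385 → z ∈ {-0.3538, 0.1859}; z = -0.3538 (taking z<0)
x = 0.2442, y = 0.0790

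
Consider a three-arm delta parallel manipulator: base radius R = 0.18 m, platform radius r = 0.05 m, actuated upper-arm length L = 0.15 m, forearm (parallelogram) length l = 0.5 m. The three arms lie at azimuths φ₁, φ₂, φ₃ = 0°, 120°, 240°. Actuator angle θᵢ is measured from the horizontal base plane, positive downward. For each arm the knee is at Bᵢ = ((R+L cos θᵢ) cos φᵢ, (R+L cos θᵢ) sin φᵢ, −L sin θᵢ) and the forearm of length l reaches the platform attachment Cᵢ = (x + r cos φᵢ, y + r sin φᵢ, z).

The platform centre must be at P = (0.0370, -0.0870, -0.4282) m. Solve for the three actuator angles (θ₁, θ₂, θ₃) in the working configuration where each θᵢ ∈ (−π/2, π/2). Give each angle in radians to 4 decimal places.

arm 1 (φ=0.0°): x'=0.0370, y'=-0.0870
  A cos θ + B sin θ = C:  0.0930·cos θ + -0.4282·sin θ = 0.0931
  √(A²+B²)=0.4382;  θ1 = -1.3569+1.3567 ≈ -0.0002
arm 2 (φ=120.0°): x'=-0.0938, y'=0.0115
  A=0.2238, B=-0.4282, C=(l²−L²−A²−y'²−z²)/(2L)=-0.0203
  √(A²+B²)=0.4832;  θ2 = -1.0891+1.6128 ≈ 0.5237
φ3=240.0° → target in arm frame (0.0568, 0.0755)
  e−x'=0.0732;  (l²−L²−(e−x')²−y'²−z²)/2L = 0.1103
  θ3 = atan2(B,A) + arccos(C/0.4344) = -0.0875

θ₁ = -0.0002, θ₂ = 0.5237, θ₃ = -0.0875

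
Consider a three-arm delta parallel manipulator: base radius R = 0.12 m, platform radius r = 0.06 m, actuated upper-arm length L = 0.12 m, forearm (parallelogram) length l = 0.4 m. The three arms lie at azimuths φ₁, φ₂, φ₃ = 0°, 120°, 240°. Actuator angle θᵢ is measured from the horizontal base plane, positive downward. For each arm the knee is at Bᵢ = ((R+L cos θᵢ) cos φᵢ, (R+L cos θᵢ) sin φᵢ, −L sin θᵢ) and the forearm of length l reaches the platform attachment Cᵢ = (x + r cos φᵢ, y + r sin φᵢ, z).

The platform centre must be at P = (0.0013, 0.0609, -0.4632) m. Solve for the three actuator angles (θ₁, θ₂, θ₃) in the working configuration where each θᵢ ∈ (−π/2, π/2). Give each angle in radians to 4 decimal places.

θ₁ = 0.8727, θ₂ = 0.6983, θ₃ = 1.0473

φ1=0.0° → target in arm frame (0.0013, 0.0609)
  A=0.0587, B=-0.4632, C=(l²−L²−A²−y'²−z²)/(2L)=-0.3171
  θ1 = atan2(B,A) + arccos(C/0.4669) = 0.8727
rotate P by −φ2: (0.0521, -0.0316, -0.4632)
  e−x'=0.0079;  (l²−L²−(e−x')²−y'²−z²)/2L = -0.2917
  γ=atan2(-0.4632,0.0079)=-1.5537;  ψ=arccos(-0.6297)=2.2520;  θ2=γ+ψ≈0.6983
φ3=240.0° → target in arm frame (-0.0534, -0.0293)
  e−x'=0.1134;  (l²−L²−(e−x')²−y'²−z²)/2L = -0.3445
  θ3 = atan2(B,A) + arccos(C/0.4769) = 1.0473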